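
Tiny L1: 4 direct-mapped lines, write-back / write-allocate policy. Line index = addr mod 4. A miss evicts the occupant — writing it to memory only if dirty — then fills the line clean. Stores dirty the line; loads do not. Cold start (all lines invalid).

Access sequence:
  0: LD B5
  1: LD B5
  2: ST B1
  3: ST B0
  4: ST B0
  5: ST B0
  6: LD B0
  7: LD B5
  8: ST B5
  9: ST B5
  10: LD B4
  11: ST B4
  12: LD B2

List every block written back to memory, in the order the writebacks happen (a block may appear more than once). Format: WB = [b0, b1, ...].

  0 | R B5 → L1 miss [-]
  1 | R B5 → L1 hit [-]
  2 | W B1 → L1 miss [D]
  3 | W B0 → L0 miss [D]
  4 | W B0 → L0 hit [D]
  5 | W B0 → L0 hit [D]
  6 | R B0 → L0 hit [D]
  7 | R B5 → L1 miss wb→B1 [-]
  8 | W B5 → L1 hit [D]
  9 | W B5 → L1 hit [D]
  10 | R B4 → L0 miss wb→B0 [-]
  11 | W B4 → L0 hit [D]
  12 | R B2 → L2 miss [-]

WB = [1, 0]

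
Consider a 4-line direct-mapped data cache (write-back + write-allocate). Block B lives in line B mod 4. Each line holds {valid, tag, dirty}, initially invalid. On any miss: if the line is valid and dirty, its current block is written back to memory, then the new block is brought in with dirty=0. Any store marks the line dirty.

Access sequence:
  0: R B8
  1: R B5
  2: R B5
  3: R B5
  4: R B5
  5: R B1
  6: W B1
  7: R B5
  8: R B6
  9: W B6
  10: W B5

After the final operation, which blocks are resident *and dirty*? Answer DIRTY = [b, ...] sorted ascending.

  0 | R B8 → L0 miss [-]
  1 | R B5 → L1 miss [-]
  2 | R B5 → L1 hit [-]
  3 | R B5 → L1 hit [-]
  4 | R B5 → L1 hit [-]
  5 | R B1 → L1 miss [-]
  6 | W B1 → L1 hit [D]
  7 | R B5 → L1 miss wb→B1 [-]
  8 | R B6 → L2 miss [-]
  9 | W B6 → L2 hit [D]
  10 | W B5 → L1 hit [D]

DIRTY = [5, 6]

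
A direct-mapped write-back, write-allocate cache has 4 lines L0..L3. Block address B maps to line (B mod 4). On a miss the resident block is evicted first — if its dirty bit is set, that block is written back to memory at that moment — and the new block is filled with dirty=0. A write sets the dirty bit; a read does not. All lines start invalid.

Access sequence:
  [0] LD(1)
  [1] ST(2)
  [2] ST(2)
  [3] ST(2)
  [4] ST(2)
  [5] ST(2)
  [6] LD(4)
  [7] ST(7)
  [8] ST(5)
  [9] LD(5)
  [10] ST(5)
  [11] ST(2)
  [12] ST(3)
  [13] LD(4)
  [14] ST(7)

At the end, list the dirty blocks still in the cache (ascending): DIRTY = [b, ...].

  0 | R B1 → L1 miss [-]
  1 | W B2 → L2 miss [D]
  2 | W B2 → L2 hit [D]
  3 | W B2 → L2 hit [D]
  4 | W B2 → L2 hit [D]
  5 | W B2 → L2 hit [D]
  6 | R B4 → L0 miss [-]
  7 | W B7 → L3 miss [D]
  8 | W B5 → L1 miss [D]
  9 | R B5 → L1 hit [D]
  10 | W B5 → L1 hit [D]
  11 | W B2 → L2 hit [D]
  12 | W B3 → L3 miss wb→B7 [D]
  13 | R B4 → L0 hit [-]
  14 | W B7 → L3 miss wb→B3 [D]

DIRTY = [2, 5, 7]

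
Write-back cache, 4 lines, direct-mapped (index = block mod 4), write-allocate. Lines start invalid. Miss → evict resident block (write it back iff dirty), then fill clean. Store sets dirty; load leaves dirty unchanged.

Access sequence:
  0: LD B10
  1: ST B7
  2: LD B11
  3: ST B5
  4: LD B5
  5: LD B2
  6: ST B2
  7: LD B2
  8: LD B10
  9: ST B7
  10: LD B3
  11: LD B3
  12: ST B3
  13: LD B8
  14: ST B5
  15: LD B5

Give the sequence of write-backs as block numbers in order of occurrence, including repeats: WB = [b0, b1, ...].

0: R B10 → L2 miss [-]
1: W B7 → L3 miss [D]
2: R B11 → L3 miss wb→B7 [-]
3: W B5 → L1 miss [D]
4: R B5 → L1 hit [D]
5: R B2 → L2 miss [-]
6: W B2 → L2 hit [D]
7: R B2 → L2 hit [D]
8: R B10 → L2 miss wb→B2 [-]
9: W B7 → L3 miss [D]
10: R B3 → L3 miss wb→B7 [-]
11: R B3 → L3 hit [-]
12: W B3 → L3 hit [D]
13: R B8 → L0 miss [-]
14: W B5 → L1 hit [D]
15: R B5 → L1 hit [D]

WB = [7, 2, 7]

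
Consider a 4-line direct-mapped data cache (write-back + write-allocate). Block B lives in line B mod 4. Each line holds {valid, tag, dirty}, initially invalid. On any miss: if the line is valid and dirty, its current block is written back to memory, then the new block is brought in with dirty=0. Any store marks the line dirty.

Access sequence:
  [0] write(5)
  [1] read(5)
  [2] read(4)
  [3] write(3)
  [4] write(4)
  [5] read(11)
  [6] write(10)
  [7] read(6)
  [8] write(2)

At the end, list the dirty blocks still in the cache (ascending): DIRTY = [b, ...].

  0 | W B5 → L1 miss [D]
  1 | R B5 → L1 hit [D]
  2 | R B4 → L0 miss [-]
  3 | W B3 → L3 miss [D]
  4 | W B4 → L0 hit [D]
  5 | R B11 → L3 miss wb→B3 [-]
  6 | W B10 → L2 miss [D]
  7 | R B6 → L2 miss wb→B10 [-]
  8 | W B2 → L2 miss [D]

DIRTY = [2, 4, 5]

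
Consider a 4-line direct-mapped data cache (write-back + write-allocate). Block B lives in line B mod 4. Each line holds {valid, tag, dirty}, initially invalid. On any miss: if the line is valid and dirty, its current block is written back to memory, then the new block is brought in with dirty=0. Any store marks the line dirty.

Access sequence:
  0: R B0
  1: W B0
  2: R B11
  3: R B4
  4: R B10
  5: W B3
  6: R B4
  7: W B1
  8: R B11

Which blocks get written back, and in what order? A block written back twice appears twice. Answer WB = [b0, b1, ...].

WB = [0, 3]

0: R B0 → L0 miss [-]
1: W B0 → L0 hit [D]
2: R B11 → L3 miss [-]
3: R B4 → L0 miss wb→B0 [-]
4: R B10 → L2 miss [-]
5: W B3 → L3 miss [D]
6: R B4 → L0 hit [-]
7: W B1 → L1 miss [D]
8: R B11 → L3 miss wb→B3 [-]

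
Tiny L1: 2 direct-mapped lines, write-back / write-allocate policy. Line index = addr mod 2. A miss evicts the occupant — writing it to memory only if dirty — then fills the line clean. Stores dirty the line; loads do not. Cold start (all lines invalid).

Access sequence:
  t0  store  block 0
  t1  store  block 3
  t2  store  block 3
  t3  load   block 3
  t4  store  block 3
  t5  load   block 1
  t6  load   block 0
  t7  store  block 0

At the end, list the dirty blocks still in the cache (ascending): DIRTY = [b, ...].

DIRTY = [0]

0: W B0 → L0 miss [D]
1: W B3 → L1 miss [D]
2: W B3 → L1 hit [D]
3: R B3 → L1 hit [D]
4: W B3 → L1 hit [D]
5: R B1 → L1 miss wb→B3 [-]
6: R B0 → L0 hit [D]
7: W B0 → L0 hit [D]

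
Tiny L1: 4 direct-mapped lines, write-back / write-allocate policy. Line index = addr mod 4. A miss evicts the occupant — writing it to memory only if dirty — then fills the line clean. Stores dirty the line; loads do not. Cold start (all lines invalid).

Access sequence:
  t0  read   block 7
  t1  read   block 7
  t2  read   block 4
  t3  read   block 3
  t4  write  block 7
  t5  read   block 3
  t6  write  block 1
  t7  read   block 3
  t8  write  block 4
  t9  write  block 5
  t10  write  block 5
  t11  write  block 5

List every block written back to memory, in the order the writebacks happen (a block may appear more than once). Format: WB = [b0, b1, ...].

WB = [7, 1]

0: R B7 → L3 miss [-]
1: R B7 → L3 hit [-]
2: R B4 → L0 miss [-]
3: R B3 → L3 miss [-]
4: W B7 → L3 miss [D]
5: R B3 → L3 miss wb→B7 [-]
6: W B1 → L1 miss [D]
7: R B3 → L3 hit [-]
8: W B4 → L0 hit [D]
9: W B5 → L1 miss wb→B1 [D]
10: W B5 → L1 hit [D]
11: W B5 → L1 hit [D]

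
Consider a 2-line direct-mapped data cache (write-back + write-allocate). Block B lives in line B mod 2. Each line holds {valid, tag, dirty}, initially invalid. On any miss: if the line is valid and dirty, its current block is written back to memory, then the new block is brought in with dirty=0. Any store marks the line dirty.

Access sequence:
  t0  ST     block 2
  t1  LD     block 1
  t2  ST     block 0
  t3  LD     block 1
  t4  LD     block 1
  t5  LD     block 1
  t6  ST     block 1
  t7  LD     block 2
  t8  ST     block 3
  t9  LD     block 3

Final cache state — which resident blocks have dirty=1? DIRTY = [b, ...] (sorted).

DIRTY = [3]

0: W B2 -> L0 miss  d=D]
1: R B1 -> L1 miss  d=-]
2: W B0 -> L0 miss wb->B2  d=D]
3: R B1 -> L1 hit  d=-]
4: R B1 -> L1 hit  d=-]
5: R B1 -> L1 hit  d=-]
6: W B1 -> L1 hit  d=D]
7: R B2 -> L0 miss wb->B0  d=-]
8: W B3 -> L1 miss wb->B1  d=D]
9: R B3 -> L1 hit  d=D]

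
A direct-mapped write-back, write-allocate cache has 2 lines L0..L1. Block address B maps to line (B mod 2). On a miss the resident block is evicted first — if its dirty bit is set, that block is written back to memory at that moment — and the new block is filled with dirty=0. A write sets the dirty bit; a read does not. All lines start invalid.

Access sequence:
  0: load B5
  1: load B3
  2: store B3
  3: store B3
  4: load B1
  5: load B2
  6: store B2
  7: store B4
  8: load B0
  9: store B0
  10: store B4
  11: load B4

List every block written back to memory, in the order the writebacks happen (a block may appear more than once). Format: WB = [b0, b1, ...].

WB = [3, 2, 4, 0]

  0 | R B5 → L1 miss [-]
  1 | R B3 → L1 miss [-]
  2 | W B3 → L1 hit [D]
  3 | W B3 → L1 hit [D]
  4 | R B1 → L1 miss wb→B3 [-]
  5 | R B2 → L0 miss [-]
  6 | W B2 → L0 hit [D]
  7 | W B4 → L0 miss wb→B2 [D]
  8 | R B0 → L0 miss wb→B4 [-]
  9 | W B0 → L0 hit [D]
  10 | W B4 → L0 miss wb→B0 [D]
  11 | R B4 → L0 hit [D]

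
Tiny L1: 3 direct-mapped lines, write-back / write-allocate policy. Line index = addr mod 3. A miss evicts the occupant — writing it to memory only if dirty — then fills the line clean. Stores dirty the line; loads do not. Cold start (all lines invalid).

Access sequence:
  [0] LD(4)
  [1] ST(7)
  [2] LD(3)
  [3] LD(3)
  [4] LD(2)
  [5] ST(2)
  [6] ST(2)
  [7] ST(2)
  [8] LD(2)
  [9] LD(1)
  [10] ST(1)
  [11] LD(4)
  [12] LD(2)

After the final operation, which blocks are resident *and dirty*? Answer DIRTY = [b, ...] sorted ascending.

0: R B4 → L1 miss [-]
1: W B7 → L1 miss [D]
2: R B3 → L0 miss [-]
3: R B3 → L0 hit [-]
4: R B2 → L2 miss [-]
5: W B2 → L2 hit [D]
6: W B2 → L2 hit [D]
7: W B2 → L2 hit [D]
8: R B2 → L2 hit [D]
9: R B1 → L1 miss wb→B7 [-]
10: W B1 → L1 hit [D]
11: R B4 → L1 miss wb→B1 [-]
12: R B2 → L2 hit [D]

DIRTY = [2]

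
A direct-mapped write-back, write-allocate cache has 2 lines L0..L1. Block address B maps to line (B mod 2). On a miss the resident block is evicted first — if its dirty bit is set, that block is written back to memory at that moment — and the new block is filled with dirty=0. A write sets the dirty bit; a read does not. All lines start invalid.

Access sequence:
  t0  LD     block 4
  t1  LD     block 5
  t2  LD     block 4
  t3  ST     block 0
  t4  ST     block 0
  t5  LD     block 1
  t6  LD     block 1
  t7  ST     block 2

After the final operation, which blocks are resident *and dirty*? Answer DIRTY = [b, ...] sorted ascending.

0: R B4 -> L0 miss  d=-]
1: R B5 -> L1 miss  d=-]
2: R B4 -> L0 hit  d=-]
3: W B0 -> L0 miss  d=D]
4: W B0 -> L0 hit  d=D]
5: R B1 -> L1 miss  d=-]
6: R B1 -> L1 hit  d=-]
7: W B2 -> L0 miss wb->B0  d=D]

DIRTY = [2]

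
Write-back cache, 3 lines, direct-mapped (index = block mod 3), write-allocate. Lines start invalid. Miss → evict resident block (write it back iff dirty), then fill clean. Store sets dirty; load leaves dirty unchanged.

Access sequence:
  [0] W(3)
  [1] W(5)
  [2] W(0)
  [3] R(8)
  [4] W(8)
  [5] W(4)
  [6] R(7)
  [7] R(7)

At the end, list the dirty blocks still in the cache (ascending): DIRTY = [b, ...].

0: W B3 -> L0 miss  d=D]
1: W B5 -> L2 miss  d=D]
2: W B0 -> L0 miss wb->B3  d=D]
3: R B8 -> L2 miss wb->B5  d=-]
4: W B8 -> L2 hit  d=D]
5: W B4 -> L1 miss  d=D]
6: R B7 -> L1 miss wb->B4  d=-]
7: R B7 -> L1 hit  d=-]

DIRTY = [0, 8]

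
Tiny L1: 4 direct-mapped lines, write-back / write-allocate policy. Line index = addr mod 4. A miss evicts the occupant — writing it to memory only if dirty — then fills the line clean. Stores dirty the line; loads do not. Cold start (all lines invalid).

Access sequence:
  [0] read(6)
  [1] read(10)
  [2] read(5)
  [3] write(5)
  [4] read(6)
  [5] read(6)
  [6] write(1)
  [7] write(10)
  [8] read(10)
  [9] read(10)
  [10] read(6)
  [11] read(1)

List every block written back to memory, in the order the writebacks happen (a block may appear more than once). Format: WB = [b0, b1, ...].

  0 | R B6 → L2 miss [-]
  1 | R B10 → L2 miss [-]
  2 | R B5 → L1 miss [-]
  3 | W B5 → L1 hit [D]
  4 | R B6 → L2 miss [-]
  5 | R B6 → L2 hit [-]
  6 | W B1 → L1 miss wb→B5 [D]
  7 | W B10 → L2 miss [D]
  8 | R B10 → L2 hit [D]
  9 | R B10 → L2 hit [D]
  10 | R B6 → L2 miss wb→B10 [-]
  11 | R B1 → L1 hit [D]

WB = [5, 10]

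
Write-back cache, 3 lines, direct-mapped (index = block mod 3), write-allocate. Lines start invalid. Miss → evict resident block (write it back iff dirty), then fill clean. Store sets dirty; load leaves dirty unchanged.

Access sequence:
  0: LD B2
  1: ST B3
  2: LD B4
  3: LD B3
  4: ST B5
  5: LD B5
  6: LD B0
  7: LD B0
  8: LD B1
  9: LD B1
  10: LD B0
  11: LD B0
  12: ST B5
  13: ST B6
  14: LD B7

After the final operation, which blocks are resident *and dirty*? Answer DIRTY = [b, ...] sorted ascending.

0: R B2 -> L2 miss  d=-]
1: W B3 -> L0 miss  d=D]
2: R B4 -> L1 miss  d=-]
3: R B3 -> L0 hit  d=D]
4: W B5 -> L2 miss  d=D]
5: R B5 -> L2 hit  d=D]
6: R B0 -> L0 miss wb->B3  d=-]
7: R B0 -> L0 hit  d=-]
8: R B1 -> L1 miss  d=-]
9: R B1 -> L1 hit  d=-]
10: R B0 -> L0 hit  d=-]
11: R B0 -> L0 hit  d=-]
12: W B5 -> L2 hit  d=D]
13: W B6 -> L0 miss  d=D]
14: R B7 -> L1 miss  d=-]

DIRTY = [5, 6]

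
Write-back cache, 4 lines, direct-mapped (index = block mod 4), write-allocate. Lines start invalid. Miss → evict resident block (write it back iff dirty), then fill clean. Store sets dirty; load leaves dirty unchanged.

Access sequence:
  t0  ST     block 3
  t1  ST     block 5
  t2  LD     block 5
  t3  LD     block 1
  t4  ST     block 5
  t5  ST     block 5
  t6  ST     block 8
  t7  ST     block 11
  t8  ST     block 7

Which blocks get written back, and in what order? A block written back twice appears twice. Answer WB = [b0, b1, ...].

WB = [5, 3, 11]

0: W B3 → L3 miss [D]
1: W B5 → L1 miss [D]
2: R B5 → L1 hit [D]
3: R B1 → L1 miss wb→B5 [-]
4: W B5 → L1 miss [D]
5: W B5 → L1 hit [D]
6: W B8 → L0 miss [D]
7: W B11 → L3 miss wb→B3 [D]
8: W B7 → L3 miss wb→B11 [D]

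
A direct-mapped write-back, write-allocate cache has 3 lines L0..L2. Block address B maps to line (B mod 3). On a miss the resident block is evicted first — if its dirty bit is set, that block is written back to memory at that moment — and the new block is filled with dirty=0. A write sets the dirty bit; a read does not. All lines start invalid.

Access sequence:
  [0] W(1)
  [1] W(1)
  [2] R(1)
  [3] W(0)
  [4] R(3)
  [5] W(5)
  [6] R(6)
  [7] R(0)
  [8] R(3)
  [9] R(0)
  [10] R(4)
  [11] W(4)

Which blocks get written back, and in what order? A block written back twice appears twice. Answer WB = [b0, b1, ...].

WB = [0, 1]

0: W B1 -> L1 miss  d=D]
1: W B1 -> L1 hit  d=D]
2: R B1 -> L1 hit  d=D]
3: W B0 -> L0 miss  d=D]
4: R B3 -> L0 miss wb->B0  d=-]
5: W B5 -> L2 miss  d=D]
6: R B6 -> L0 miss  d=-]
7: R B0 -> L0 miss  d=-]
8: R B3 -> L0 miss  d=-]
9: R B0 -> L0 miss  d=-]
10: R B4 -> L1 miss wb->B1  d=-]
11: W B4 -> L1 hit  d=D]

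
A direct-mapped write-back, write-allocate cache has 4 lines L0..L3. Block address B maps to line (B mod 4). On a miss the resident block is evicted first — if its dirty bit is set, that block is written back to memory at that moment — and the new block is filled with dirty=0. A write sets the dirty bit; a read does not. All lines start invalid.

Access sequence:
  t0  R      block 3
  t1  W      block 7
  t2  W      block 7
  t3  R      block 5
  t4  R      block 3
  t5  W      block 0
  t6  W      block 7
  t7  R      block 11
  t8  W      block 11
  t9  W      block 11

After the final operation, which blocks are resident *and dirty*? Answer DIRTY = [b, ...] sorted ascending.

DIRTY = [0, 11]

0: R B3 → L3 miss [-]
1: W B7 → L3 miss [D]
2: W B7 → L3 hit [D]
3: R B5 → L1 miss [-]
4: R B3 → L3 miss wb→B7 [-]
5: W B0 → L0 miss [D]
6: W B7 → L3 miss [D]
7: R B11 → L3 miss wb→B7 [-]
8: W B11 → L3 hit [D]
9: W B11 → L3 hit [D]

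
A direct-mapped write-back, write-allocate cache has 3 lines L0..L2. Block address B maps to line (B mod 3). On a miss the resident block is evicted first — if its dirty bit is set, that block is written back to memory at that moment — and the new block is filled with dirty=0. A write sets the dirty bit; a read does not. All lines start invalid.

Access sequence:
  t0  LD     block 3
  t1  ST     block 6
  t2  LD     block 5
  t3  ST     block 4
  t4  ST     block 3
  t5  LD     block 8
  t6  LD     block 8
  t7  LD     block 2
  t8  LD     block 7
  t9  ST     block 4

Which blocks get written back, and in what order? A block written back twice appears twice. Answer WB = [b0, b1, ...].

WB = [6, 4]

  0 | R B3 → L0 miss [-]
  1 | W B6 → L0 miss [D]
  2 | R B5 → L2 miss [-]
  3 | W B4 → L1 miss [D]
  4 | W B3 → L0 miss wb→B6 [D]
  5 | R B8 → L2 miss [-]
  6 | R B8 → L2 hit [-]
  7 | R B2 → L2 miss [-]
  8 | R B7 → L1 miss wb→B4 [-]
  9 | W B4 → L1 miss [D]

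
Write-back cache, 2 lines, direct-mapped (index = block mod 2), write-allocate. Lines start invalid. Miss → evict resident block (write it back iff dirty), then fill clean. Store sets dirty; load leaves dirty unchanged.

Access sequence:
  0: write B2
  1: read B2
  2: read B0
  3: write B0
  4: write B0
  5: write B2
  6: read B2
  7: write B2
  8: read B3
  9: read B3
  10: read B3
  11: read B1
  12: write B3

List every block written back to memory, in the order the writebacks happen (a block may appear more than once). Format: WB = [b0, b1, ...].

WB = [2, 0]

0: W B2 -> L0 miss  d=D]
1: R B2 -> L0 hit  d=D]
2: R B0 -> L0 miss wb->B2  d=-]
3: W B0 -> L0 hit  d=D]
4: W B0 -> L0 hit  d=D]
5: W B2 -> L0 miss wb->B0  d=D]
6: R B2 -> L0 hit  d=D]
7: W B2 -> L0 hit  d=D]
8: R B3 -> L1 miss  d=-]
9: R B3 -> L1 hit  d=-]
10: R B3 -> L1 hit  d=-]
11: R B1 -> L1 miss  d=-]
12: W B3 -> L1 miss  d=D]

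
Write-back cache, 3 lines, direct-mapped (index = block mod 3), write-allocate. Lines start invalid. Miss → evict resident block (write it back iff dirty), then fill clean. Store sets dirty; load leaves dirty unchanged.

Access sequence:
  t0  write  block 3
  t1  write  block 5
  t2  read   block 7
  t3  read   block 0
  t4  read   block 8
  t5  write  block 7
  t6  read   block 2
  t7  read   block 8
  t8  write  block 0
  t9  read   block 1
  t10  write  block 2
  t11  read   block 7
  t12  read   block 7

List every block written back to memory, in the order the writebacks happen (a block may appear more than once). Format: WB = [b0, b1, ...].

0: W B3 → L0 miss [D]
1: W B5 → L2 miss [D]
2: R B7 → L1 miss [-]
3: R B0 → L0 miss wb→B3 [-]
4: R B8 → L2 miss wb→B5 [-]
5: W B7 → L1 hit [D]
6: R B2 → L2 miss [-]
7: R B8 → L2 miss [-]
8: W B0 → L0 hit [D]
9: R B1 → L1 miss wb→B7 [-]
10: W B2 → L2 miss [D]
11: R B7 → L1 miss [-]
12: R B7 → L1 hit [-]

WB = [3, 5, 7]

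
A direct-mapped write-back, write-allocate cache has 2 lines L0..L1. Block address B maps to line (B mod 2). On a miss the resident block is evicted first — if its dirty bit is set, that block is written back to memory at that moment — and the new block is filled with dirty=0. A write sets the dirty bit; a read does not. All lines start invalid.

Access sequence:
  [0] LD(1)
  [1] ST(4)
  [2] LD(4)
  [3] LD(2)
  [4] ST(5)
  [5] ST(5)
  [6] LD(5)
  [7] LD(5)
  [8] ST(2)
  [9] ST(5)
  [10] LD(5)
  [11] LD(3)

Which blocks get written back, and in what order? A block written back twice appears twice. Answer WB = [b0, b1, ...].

  0 | R B1 → L1 miss [-]
  1 | W B4 → L0 miss [D]
  2 | R B4 → L0 hit [D]
  3 | R B2 → L0 miss wb→B4 [-]
  4 | W B5 → L1 miss [D]
  5 | W B5 → L1 hit [D]
  6 | R B5 → L1 hit [D]
  7 | R B5 → L1 hit [D]
  8 | W B2 → L0 hit [D]
  9 | W B5 → L1 hit [D]
  10 | R B5 → L1 hit [D]
  11 | R B3 → L1 miss wb→B5 [-]

WB = [4, 5]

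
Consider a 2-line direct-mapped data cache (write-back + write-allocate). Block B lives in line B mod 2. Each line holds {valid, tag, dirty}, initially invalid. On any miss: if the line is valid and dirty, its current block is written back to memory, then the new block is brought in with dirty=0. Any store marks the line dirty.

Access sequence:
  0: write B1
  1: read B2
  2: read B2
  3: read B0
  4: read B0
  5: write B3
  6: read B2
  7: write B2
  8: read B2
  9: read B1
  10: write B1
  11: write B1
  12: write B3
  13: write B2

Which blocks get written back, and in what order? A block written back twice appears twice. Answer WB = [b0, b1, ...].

0: W B1 -> L1 miss  d=D]
1: R B2 -> L0 miss  d=-]
2: R B2 -> L0 hit  d=-]
3: R B0 -> L0 miss  d=-]
4: R B0 -> L0 hit  d=-]
5: W B3 -> L1 miss wb->B1  d=D]
6: R B2 -> L0 miss  d=-]
7: W B2 -> L0 hit  d=D]
8: R B2 -> L0 hit  d=D]
9: R B1 -> L1 miss wb->B3  d=-]
10: W B1 -> L1 hit  d=D]
11: W B1 -> L1 hit  d=D]
12: W B3 -> L1 miss wb->B1  d=D]
13: W B2 -> L0 hit  d=D]

WB = [1, 3, 1]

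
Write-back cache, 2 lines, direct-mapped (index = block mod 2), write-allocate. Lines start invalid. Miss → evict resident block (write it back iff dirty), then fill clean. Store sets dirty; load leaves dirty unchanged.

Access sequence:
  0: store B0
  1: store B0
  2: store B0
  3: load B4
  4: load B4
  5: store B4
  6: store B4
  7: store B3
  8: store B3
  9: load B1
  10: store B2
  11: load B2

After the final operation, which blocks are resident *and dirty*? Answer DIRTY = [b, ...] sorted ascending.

DIRTY = [2]

0: W B0 → L0 miss [D]
1: W B0 → L0 hit [D]
2: W B0 → L0 hit [D]
3: R B4 → L0 miss wb→B0 [-]
4: R B4 → L0 hit [-]
5: W B4 → L0 hit [D]
6: W B4 → L0 hit [D]
7: W B3 → L1 miss [D]
8: W B3 → L1 hit [D]
9: R B1 → L1 miss wb→B3 [-]
10: W B2 → L0 miss wb→B4 [D]
11: R B2 → L0 hit [D]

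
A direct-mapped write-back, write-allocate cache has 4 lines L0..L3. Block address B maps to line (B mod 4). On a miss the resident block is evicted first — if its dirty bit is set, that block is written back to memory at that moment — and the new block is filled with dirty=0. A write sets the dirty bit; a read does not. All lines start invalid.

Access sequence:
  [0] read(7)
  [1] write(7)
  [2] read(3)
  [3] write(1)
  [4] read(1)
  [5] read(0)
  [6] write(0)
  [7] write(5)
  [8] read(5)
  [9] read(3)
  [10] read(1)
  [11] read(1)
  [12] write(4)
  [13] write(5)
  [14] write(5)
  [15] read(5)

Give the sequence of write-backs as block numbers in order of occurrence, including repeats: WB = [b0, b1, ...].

WB = [7, 1, 5, 0]

0: R B7 -> L3 miss  d=-]
1: W B7 -> L3 hit  d=D]
2: R B3 -> L3 miss wb->B7  d=-]
3: W B1 -> L1 miss  d=D]
4: R B1 -> L1 hit  d=D]
5: R B0 -> L0 miss  d=-]
6: W B0 -> L0 hit  d=D]
7: W B5 -> L1 miss wb->B1  d=D]
8: R B5 -> L1 hit  d=D]
9: R B3 -> L3 hit  d=-]
10: R B1 -> L1 miss wb->B5  d=-]
11: R B1 -> L1 hit  d=-]
12: W B4 -> L0 miss wb->B0  d=D]
13: W B5 -> L1 miss  d=D]
14: W B5 -> L1 hit  d=D]
15: R B5 -> L1 hit  d=D]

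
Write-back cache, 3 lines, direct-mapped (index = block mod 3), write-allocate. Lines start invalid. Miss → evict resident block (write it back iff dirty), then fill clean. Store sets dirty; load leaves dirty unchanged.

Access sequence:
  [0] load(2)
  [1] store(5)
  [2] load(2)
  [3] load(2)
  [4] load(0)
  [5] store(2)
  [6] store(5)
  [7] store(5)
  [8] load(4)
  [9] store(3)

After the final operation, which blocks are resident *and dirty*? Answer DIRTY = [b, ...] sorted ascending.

DIRTY = [3, 5]

0: R B2 → L2 miss [-]
1: W B5 → L2 miss [D]
2: R B2 → L2 miss wb→B5 [-]
3: R B2 → L2 hit [-]
4: R B0 → L0 miss [-]
5: W B2 → L2 hit [D]
6: W B5 → L2 miss wb→B2 [D]
7: W B5 → L2 hit [D]
8: R B4 → L1 miss [-]
9: W B3 → L0 miss [D]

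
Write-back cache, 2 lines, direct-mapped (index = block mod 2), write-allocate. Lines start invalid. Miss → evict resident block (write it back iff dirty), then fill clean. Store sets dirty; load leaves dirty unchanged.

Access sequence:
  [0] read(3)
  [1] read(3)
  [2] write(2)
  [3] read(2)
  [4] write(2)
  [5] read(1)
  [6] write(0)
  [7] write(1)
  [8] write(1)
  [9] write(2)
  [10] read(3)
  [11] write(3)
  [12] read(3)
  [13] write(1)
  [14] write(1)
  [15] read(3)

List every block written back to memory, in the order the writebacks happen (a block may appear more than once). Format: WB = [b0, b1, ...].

WB = [2, 0, 1, 3, 1]

0: R B3 → L1 miss [-]
1: R B3 → L1 hit [-]
2: W B2 → L0 miss [D]
3: R B2 → L0 hit [D]
4: W B2 → L0 hit [D]
5: R B1 → L1 miss [-]
6: W B0 → L0 miss wb→B2 [D]
7: W B1 → L1 hit [D]
8: W B1 → L1 hit [D]
9: W B2 → L0 miss wb→B0 [D]
10: R B3 → L1 miss wb→B1 [-]
11: W B3 → L1 hit [D]
12: R B3 → L1 hit [D]
13: W B1 → L1 miss wb→B3 [D]
14: W B1 → L1 hit [D]
15: R B3 → L1 miss wb→B1 [-]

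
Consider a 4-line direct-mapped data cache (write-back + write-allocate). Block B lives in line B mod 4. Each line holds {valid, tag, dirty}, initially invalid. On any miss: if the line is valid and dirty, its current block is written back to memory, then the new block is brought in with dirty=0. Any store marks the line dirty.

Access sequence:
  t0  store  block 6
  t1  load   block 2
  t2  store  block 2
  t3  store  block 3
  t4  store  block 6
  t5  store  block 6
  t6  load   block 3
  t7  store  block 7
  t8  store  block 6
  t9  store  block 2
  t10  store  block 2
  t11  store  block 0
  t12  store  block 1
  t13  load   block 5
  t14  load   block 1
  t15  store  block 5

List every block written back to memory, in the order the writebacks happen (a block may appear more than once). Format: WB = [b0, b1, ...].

  0 | W B6 → L2 miss [D]
  1 | R B2 → L2 miss wb→B6 [-]
  2 | W B2 → L2 hit [D]
  3 | W B3 → L3 miss [D]
  4 | W B6 → L2 miss wb→B2 [D]
  5 | W B6 → L2 hit [D]
  6 | R B3 → L3 hit [D]
  7 | W B7 → L3 miss wb→B3 [D]
  8 | W B6 → L2 hit [D]
  9 | W B2 → L2 miss wb→B6 [D]
  10 | W B2 → L2 hit [D]
  11 | W B0 → L0 miss [D]
  12 | W B1 → L1 miss [D]
  13 | R B5 → L1 miss wb→B1 [-]
  14 | R B1 → L1 miss [-]
  15 | W B5 → L1 miss [D]

WB = [6, 2, 3, 6, 1]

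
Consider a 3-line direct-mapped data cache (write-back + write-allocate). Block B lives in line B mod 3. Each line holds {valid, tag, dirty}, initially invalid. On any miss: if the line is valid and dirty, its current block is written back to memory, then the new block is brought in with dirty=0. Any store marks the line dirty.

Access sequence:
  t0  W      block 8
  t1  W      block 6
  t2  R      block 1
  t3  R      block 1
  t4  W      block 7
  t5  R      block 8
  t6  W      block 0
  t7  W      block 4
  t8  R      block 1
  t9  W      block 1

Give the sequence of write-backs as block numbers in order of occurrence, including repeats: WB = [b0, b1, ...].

0: W B8 -> L2 miss  d=D]
1: W B6 -> L0 miss  d=D]
2: R B1 -> L1 miss  d=-]
3: R B1 -> L1 hit  d=-]
4: W B7 -> L1 miss  d=D]
5: R B8 -> L2 hit  d=D]
6: W B0 -> L0 miss wb->B6  d=D]
7: W B4 -> L1 miss wb->B7  d=D]
8: R B1 -> L1 miss wb->B4  d=-]
9: W B1 -> L1 hit  d=D]

WB = [6, 7, 4]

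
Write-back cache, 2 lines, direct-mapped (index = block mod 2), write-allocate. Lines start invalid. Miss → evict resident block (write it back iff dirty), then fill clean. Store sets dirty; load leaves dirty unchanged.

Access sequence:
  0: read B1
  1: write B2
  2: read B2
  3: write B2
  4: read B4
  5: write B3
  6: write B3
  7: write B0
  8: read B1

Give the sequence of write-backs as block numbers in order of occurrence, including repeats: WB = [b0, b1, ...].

WB = [2, 3]

  0 | R B1 → L1 miss [-]
  1 | W B2 → L0 miss [D]
  2 | R B2 → L0 hit [D]
  3 | W B2 → L0 hit [D]
  4 | R B4 → L0 miss wb→B2 [-]
  5 | W B3 → L1 miss [D]
  6 | W B3 → L1 hit [D]
  7 | W B0 → L0 miss [D]
  8 | R B1 → L1 miss wb→B3 [-]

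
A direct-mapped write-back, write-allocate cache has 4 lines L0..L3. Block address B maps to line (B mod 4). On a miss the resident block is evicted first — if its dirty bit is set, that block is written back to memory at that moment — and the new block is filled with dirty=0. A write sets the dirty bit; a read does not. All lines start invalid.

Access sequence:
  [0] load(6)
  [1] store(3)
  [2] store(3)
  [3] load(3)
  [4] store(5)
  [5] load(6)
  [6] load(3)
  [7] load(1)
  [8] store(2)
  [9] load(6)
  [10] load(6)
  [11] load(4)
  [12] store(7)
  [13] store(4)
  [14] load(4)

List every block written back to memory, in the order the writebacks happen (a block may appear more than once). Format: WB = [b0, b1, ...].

WB = [5, 2, 3]

  0 | R B6 → L2 miss [-]
  1 | W B3 → L3 miss [D]
  2 | W B3 → L3 hit [D]
  3 | R B3 → L3 hit [D]
  4 | W B5 → L1 miss [D]
  5 | R B6 → L2 hit [-]
  6 | R B3 → L3 hit [D]
  7 | R B1 → L1 miss wb→B5 [-]
  8 | W B2 → L2 miss [D]
  9 | R B6 → L2 miss wb→B2 [-]
  10 | R B6 → L2 hit [-]
  11 | R B4 → L0 miss [-]
  12 | W B7 → L3 miss wb→B3 [D]
  13 | W B4 → L0 hit [D]
  14 | R B4 → L0 hit [D]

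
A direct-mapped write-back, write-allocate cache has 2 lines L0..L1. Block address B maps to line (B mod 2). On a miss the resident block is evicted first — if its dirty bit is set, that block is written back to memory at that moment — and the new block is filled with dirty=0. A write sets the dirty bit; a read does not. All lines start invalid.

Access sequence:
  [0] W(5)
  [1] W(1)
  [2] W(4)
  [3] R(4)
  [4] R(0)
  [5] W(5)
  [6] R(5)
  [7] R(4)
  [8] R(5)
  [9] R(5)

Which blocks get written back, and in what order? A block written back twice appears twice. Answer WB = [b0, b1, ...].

  0 | W B5 → L1 miss [D]
  1 | W B1 → L1 miss wb→B5 [D]
  2 | W B4 → L0 miss [D]
  3 | R B4 → L0 hit [D]
  4 | R B0 → L0 miss wb→B4 [-]
  5 | W B5 → L1 miss wb→B1 [D]
  6 | R B5 → L1 hit [D]
  7 | R B4 → L0 miss [-]
  8 | R B5 → L1 hit [D]
  9 | R B5 → L1 hit [D]

WB = [5, 4, 1]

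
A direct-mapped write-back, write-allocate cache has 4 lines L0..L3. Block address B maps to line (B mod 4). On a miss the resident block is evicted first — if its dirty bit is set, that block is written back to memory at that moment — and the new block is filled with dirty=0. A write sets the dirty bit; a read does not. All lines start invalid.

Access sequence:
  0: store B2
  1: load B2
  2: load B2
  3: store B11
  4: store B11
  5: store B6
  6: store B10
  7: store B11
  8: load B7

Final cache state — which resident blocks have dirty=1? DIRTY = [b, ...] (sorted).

0: W B2 → L2 miss [D]
1: R B2 → L2 hit [D]
2: R B2 → L2 hit [D]
3: W B11 → L3 miss [D]
4: W B11 → L3 hit [D]
5: W B6 → L2 miss wb→B2 [D]
6: W B10 → L2 miss wb→B6 [D]
7: W B11 → L3 hit [D]
8: R B7 → L3 miss wb→B11 [-]

DIRTY = [10]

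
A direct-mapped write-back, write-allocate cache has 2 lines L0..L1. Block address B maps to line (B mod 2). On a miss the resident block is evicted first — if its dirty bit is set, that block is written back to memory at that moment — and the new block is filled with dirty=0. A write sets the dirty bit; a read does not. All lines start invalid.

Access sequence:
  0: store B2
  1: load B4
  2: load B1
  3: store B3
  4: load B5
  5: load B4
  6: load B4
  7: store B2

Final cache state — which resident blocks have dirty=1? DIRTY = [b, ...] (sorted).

  0 | W B2 → L0 miss [D]
  1 | R B4 → L0 miss wb→B2 [-]
  2 | R B1 → L1 miss [-]
  3 | W B3 → L1 miss [D]
  4 | R B5 → L1 miss wb→B3 [-]
  5 | R B4 → L0 hit [-]
  6 | R B4 → L0 hit [-]
  7 | W B2 → L0 miss [D]

DIRTY = [2]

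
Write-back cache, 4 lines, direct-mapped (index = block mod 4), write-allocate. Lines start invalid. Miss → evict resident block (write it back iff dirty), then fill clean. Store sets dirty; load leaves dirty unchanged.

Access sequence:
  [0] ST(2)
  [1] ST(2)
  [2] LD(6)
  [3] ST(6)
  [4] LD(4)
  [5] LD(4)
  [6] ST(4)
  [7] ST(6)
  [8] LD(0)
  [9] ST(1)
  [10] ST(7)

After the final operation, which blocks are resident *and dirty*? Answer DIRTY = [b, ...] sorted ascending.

DIRTY = [1, 6, 7]

0: W B2 → L2 miss [D]
1: W B2 → L2 hit [D]
2: R B6 → L2 miss wb→B2 [-]
3: W B6 → L2 hit [D]
4: R B4 → L0 miss [-]
5: R B4 → L0 hit [-]
6: W B4 → L0 hit [D]
7: W B6 → L2 hit [D]
8: R B0 → L0 miss wb→B4 [-]
9: W B1 → L1 miss [D]
10: W B7 → L3 miss [D]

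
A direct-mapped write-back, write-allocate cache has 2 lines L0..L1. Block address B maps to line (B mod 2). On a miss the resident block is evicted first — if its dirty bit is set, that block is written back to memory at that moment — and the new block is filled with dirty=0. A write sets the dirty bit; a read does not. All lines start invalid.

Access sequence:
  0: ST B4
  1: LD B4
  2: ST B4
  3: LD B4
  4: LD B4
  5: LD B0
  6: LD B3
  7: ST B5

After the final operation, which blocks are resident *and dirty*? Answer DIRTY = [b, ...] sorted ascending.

0: W B4 → L0 miss [D]
1: R B4 → L0 hit [D]
2: W B4 → L0 hit [D]
3: R B4 → L0 hit [D]
4: R B4 → L0 hit [D]
5: R B0 → L0 miss wb→B4 [-]
6: R B3 → L1 miss [-]
7: W B5 → L1 miss [D]

DIRTY = [5]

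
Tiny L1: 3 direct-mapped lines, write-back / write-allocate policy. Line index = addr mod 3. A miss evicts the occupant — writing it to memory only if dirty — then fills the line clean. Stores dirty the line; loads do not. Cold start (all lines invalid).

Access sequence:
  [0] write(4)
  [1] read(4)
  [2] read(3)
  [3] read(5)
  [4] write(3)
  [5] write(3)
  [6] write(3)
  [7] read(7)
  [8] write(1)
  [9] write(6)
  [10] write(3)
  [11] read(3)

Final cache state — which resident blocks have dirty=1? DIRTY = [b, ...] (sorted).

0: W B4 → L1 miss [D]
1: R B4 → L1 hit [D]
2: R B3 → L0 miss [-]
3: R B5 → L2 miss [-]
4: W B3 → L0 hit [D]
5: W B3 → L0 hit [D]
6: W B3 → L0 hit [D]
7: R B7 → L1 miss wb→B4 [-]
8: W B1 → L1 miss [D]
9: W B6 → L0 miss wb→B3 [D]
10: W B3 → L0 miss wb→B6 [D]
11: R B3 → L0 hit [D]

DIRTY = [1, 3]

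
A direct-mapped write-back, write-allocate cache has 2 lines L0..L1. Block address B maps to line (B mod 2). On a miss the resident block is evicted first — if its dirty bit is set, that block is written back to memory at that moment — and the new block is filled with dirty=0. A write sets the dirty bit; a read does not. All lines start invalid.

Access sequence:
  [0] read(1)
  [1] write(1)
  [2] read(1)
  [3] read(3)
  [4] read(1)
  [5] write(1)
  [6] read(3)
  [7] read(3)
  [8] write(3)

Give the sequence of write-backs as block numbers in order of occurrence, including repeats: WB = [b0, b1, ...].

WB = [1, 1]

0: R B1 -> L1 miss  d=-]
1: W B1 -> L1 hit  d=D]
2: R B1 -> L1 hit  d=D]
3: R B3 -> L1 miss wb->B1  d=-]
4: R B1 -> L1 miss  d=-]
5: W B1 -> L1 hit  d=D]
6: R B3 -> L1 miss wb->B1  d=-]
7: R B3 -> L1 hit  d=-]
8: W B3 -> L1 hit  d=D]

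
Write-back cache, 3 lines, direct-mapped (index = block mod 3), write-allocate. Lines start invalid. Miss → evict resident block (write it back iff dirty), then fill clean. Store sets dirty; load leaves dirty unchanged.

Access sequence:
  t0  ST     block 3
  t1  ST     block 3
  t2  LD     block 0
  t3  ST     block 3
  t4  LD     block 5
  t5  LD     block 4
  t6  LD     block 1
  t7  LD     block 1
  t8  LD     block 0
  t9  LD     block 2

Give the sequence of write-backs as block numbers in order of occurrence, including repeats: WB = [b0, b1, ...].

WB = [3, 3]

0: W B3 -> L0 miss  d=D]
1: W B3 -> L0 hit  d=D]
2: R B0 -> L0 miss wb->B3  d=-]
3: W B3 -> L0 miss  d=D]
4: R B5 -> L2 miss  d=-]
5: R B4 -> L1 miss  d=-]
6: R B1 -> L1 miss  d=-]
7: R B1 -> L1 hit  d=-]
8: R B0 -> L0 miss wb->B3  d=-]
9: R B2 -> L2 miss  d=-]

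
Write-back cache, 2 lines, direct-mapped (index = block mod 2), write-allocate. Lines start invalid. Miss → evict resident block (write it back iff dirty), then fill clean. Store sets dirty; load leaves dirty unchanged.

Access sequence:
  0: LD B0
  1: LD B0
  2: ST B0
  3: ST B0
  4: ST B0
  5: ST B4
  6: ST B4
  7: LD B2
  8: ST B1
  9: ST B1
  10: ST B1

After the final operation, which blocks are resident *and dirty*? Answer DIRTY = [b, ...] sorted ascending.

DIRTY = [1]

0: R B0 → L0 miss [-]
1: R B0 → L0 hit [-]
2: W B0 → L0 hit [D]
3: W B0 → L0 hit [D]
4: W B0 → L0 hit [D]
5: W B4 → L0 miss wb→B0 [D]
6: W B4 → L0 hit [D]
7: R B2 → L0 miss wb→B4 [-]
8: W B1 → L1 miss [D]
9: W B1 → L1 hit [D]
10: W B1 → L1 hit [D]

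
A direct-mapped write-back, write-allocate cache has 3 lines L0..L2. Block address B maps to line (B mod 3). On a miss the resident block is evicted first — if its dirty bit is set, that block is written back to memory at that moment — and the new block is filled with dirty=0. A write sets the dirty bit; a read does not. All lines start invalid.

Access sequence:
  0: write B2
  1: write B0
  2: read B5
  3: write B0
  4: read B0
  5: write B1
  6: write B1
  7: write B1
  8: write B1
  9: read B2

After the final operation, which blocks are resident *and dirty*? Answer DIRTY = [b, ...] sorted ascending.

0: W B2 -> L2 miss  d=D]
1: W B0 -> L0 miss  d=D]
2: R B5 -> L2 miss wb->B2  d=-]
3: W B0 -> L0 hit  d=D]
4: R B0 -> L0 hit  d=D]
5: W B1 -> L1 miss  d=D]
6: W B1 -> L1 hit  d=D]
7: W B1 -> L1 hit  d=D]
8: W B1 -> L1 hit  d=D]
9: R B2 -> L2 miss  d=-]

DIRTY = [0, 1]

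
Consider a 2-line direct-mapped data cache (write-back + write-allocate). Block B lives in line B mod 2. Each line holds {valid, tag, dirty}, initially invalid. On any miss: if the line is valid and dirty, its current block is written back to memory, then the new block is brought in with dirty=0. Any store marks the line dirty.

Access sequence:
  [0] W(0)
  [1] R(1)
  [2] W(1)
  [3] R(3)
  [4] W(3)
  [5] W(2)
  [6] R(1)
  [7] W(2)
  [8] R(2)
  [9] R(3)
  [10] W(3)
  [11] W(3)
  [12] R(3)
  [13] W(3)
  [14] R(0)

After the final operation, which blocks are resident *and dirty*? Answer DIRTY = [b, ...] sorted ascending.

DIRTY = [3]

0: W B0 -> L0 miss  d=D]
1: R B1 -> L1 miss  d=-]
2: W B1 -> L1 hit  d=D]
3: R B3 -> L1 miss wb->B1  d=-]
4: W B3 -> L1 hit  d=D]
5: W B2 -> L0 miss wb->B0  d=D]
6: R B1 -> L1 miss wb->B3  d=-]
7: W B2 -> L0 hit  d=D]
8: R B2 -> L0 hit  d=D]
9: R B3 -> L1 miss  d=-]
10: W B3 -> L1 hit  d=D]
11: W B3 -> L1 hit  d=D]
12: R B3 -> L1 hit  d=D]
13: W B3 -> L1 hit  d=D]
14: R B0 -> L0 miss wb->B2  d=-]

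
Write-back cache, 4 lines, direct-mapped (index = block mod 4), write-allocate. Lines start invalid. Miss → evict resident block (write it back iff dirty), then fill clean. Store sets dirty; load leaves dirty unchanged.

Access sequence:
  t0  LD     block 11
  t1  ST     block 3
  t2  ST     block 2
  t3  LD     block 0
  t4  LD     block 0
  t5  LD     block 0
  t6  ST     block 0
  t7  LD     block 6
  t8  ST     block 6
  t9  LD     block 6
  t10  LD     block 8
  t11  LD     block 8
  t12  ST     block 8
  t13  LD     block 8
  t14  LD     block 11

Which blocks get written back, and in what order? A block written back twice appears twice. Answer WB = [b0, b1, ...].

WB = [2, 0, 3]

  0 | R B11 → L3 miss [-]
  1 | W B3 → L3 miss [D]
  2 | W B2 → L2 miss [D]
  3 | R B0 → L0 miss [-]
  4 | R B0 → L0 hit [-]
  5 | R B0 → L0 hit [-]
  6 | W B0 → L0 hit [D]
  7 | R B6 → L2 miss wb→B2 [-]
  8 | W B6 → L2 hit [D]
  9 | R B6 → L2 hit [D]
  10 | R B8 → L0 miss wb→B0 [-]
  11 | R B8 → L0 hit [-]
  12 | W B8 → L0 hit [D]
  13 | R B8 → L0 hit [D]
  14 | R B11 → L3 miss wb→B3 [-]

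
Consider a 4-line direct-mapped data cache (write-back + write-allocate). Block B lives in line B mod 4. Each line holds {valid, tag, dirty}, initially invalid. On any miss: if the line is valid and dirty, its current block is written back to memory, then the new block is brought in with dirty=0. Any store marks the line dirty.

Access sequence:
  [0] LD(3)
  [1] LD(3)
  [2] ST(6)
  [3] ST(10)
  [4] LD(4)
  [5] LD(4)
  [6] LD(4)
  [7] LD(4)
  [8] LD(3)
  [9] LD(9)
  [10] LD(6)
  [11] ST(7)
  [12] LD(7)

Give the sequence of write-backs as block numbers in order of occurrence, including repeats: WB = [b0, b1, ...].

WB = [6, 10]

0: R B3 → L3 miss [-]
1: R B3 → L3 hit [-]
2: W B6 → L2 miss [D]
3: W B10 → L2 miss wb→B6 [D]
4: R B4 → L0 miss [-]
5: R B4 → L0 hit [-]
6: R B4 → L0 hit [-]
7: R B4 → L0 hit [-]
8: R B3 → L3 hit [-]
9: R B9 → L1 miss [-]
10: R B6 → L2 miss wb→B10 [-]
11: W B7 → L3 miss [D]
12: R B7 → L3 hit [D]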